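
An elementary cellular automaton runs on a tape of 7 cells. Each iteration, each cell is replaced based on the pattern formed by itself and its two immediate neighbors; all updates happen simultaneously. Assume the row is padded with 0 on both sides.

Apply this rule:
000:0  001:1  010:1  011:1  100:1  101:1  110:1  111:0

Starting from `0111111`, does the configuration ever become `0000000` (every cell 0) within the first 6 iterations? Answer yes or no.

iteration 1: 1100001
iteration 2: 1110011
iteration 3: 1011111
iteration 4: 1110001
iteration 5: 1011011
iteration 6: 1111111
iteration 6 is 1111111, still not uniform 0

no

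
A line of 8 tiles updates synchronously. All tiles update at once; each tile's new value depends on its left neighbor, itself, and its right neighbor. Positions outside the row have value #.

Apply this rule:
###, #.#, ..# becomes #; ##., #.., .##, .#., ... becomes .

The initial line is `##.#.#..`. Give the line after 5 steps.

step 1: #.#.#..#
step 2: .#.#..#.
step 3: #.#..#.#
step 4: .#..#.#.
step 5: #..#.#.#

#..#.#.#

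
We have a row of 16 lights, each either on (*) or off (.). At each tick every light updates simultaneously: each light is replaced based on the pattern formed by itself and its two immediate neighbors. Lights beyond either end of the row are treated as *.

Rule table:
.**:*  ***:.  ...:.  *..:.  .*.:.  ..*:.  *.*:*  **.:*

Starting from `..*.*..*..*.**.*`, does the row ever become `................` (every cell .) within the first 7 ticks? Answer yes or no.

yes

...*.......*****
...........*....
................
all cells are . at tick 3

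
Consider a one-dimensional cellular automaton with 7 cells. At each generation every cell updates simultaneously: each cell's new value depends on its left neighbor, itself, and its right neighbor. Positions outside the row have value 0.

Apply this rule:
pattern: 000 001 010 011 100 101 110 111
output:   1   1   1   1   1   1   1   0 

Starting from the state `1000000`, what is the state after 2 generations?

1111111
1000001

1000001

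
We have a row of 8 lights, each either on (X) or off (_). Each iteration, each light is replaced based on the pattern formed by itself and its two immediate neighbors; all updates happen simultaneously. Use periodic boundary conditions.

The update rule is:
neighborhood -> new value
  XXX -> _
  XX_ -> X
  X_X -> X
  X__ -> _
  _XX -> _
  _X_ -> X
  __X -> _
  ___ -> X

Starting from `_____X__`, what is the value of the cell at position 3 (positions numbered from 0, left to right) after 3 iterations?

_

XXXX_X_X
___XXXX_
XX____X_
position 3 holds _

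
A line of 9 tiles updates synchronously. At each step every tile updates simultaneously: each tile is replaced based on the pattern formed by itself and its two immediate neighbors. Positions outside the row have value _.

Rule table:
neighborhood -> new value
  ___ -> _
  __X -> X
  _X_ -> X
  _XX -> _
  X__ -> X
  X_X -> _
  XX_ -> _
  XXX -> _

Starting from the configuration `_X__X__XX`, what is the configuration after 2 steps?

_______X_

XXXXXXX__
_______X_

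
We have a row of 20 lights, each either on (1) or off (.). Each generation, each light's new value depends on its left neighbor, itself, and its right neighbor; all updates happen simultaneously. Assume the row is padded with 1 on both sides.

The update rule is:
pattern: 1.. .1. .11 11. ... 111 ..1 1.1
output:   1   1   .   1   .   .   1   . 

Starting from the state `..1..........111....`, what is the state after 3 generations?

1.1.11....1...1...1.

1111........1..11..1
...11......1111.111.
1.1.11....1...1...1.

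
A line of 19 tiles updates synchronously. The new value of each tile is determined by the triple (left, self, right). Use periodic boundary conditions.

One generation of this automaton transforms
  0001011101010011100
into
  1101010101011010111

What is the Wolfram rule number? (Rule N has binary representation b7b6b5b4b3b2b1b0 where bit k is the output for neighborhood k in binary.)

93

position 6: 111 → 0  (bit 7 = 0)
position 7: 110 → 1  (bit 6 = 1)
position 4: 101 → 0  (bit 5 = 0)
position 12: 100 → 1  (bit 4 = 1)
position 5: 011 → 1  (bit 3 = 1)
position 3: 010 → 1  (bit 2 = 1)
position 2: 001 → 0  (bit 1 = 0)
position 0: 000 → 1  (bit 0 = 1)
bits b7..b0 = 01011101 = 93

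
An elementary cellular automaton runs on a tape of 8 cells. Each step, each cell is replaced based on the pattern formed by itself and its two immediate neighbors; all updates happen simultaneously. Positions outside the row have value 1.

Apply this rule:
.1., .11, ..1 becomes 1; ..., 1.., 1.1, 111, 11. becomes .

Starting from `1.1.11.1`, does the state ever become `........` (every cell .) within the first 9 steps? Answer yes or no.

..1.1..1
.11.1.11
.1..1.1.
.1.11.1.
.1.1..1.
.1.1.11.
.1.1.1..
.1.1.1.1
.1.1.1.1
step 9 is .1.1.1.1, still not uniform .

no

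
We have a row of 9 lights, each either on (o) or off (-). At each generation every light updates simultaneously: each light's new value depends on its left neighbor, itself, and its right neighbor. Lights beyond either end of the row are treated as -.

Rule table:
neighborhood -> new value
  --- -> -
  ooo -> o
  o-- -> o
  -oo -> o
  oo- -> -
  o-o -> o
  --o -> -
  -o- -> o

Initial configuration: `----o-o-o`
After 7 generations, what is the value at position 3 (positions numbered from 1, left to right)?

-

----ooooo
----oooo-
----ooo-o
----oo-oo
----o-oo-
----ooo-o  (repeats generation 3; period 3)
generation 7: ----oo-oo
position 3 holds -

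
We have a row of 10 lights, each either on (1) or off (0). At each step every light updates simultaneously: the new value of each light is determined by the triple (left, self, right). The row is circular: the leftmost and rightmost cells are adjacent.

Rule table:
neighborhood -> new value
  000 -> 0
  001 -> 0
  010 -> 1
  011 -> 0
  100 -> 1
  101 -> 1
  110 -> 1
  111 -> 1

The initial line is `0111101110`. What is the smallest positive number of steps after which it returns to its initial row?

10

0011110111
1001111011
1100111101
1110011110
0111001111
1011100111
1101110011
1110111001
1111011100
0111101110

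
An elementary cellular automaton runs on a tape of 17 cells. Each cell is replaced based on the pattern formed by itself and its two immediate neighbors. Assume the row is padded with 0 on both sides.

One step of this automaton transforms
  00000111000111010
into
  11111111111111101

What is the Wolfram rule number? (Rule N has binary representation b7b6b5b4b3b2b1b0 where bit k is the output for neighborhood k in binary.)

251

position 6: 111 → 1  (bit 7 = 1)
position 7: 110 → 1  (bit 6 = 1)
position 14: 101 → 1  (bit 5 = 1)
position 8: 100 → 1  (bit 4 = 1)
position 5: 011 → 1  (bit 3 = 1)
position 15: 010 → 0  (bit 2 = 0)
position 4: 001 → 1  (bit 1 = 1)
position 0: 000 → 1  (bit 0 = 1)
bits b7..b0 = 11111011 = 251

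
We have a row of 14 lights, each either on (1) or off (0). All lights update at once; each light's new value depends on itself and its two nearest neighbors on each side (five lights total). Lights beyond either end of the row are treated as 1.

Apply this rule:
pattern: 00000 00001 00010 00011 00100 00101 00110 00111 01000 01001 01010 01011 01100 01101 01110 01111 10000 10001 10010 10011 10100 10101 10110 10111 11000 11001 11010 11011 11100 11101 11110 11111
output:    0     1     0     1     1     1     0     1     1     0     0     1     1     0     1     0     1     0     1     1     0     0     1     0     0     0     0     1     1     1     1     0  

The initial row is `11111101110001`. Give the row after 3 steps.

00001110110011
01111111110110
10000000111101

10000000111101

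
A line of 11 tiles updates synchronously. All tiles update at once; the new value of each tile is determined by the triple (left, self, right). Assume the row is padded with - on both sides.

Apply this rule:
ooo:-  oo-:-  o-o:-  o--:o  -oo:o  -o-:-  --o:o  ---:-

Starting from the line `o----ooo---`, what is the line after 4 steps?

-o-o-o-o-o-

step 1: -o--oo--o--
step 2: o-ooo-oo-o-
step 3: --o---o---o
step 4: -o-o-o-o-o-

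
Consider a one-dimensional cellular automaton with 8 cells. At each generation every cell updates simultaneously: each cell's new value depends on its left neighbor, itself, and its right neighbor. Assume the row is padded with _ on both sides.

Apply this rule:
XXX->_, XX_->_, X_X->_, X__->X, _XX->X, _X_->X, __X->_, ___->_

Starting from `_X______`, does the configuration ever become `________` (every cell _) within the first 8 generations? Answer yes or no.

generation 1: _XX_____
generation 2: _X_X____
generation 3: _X_XX___
generation 4: _X_X_X__
generation 5: _X_X_XX_
generation 6: _X_X_X_X
generation 7: _X_X_X_X  (fixed point — unchanged through generation 8)
generation 8 is _X_X_X_X, still not uniform _

no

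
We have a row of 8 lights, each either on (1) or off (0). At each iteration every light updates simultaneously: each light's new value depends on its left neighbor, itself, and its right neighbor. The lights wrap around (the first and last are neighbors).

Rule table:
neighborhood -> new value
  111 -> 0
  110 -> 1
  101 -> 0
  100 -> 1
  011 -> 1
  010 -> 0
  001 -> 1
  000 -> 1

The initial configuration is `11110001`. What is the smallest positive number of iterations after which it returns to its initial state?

2

iteration 1: 00011111
iteration 2: 11110001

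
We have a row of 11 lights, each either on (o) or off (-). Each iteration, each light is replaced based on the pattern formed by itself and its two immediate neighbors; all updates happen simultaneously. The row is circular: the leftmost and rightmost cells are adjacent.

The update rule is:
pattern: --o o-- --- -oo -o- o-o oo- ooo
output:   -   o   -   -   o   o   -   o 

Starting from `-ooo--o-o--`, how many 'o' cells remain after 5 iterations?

6

iteration 1: --o-o-oooo-
iteration 2: --oooo-oo-o
iteration 3: o--oo-o--oo
iteration 4: -o---ooo--o
iteration 5: ooo---o-o-o
count of o: 6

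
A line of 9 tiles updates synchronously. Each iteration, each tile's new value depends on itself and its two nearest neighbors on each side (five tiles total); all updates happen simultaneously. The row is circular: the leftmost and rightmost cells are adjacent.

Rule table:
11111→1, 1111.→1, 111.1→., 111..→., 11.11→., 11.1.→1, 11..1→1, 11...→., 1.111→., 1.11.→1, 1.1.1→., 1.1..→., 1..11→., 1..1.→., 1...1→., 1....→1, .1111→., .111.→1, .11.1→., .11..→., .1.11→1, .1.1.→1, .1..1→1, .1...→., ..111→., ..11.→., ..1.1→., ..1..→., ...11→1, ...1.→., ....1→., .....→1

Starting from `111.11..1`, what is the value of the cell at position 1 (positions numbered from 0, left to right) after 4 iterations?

.

.1..1.1..
..1..1...
...1...11
......1..
position 1 holds .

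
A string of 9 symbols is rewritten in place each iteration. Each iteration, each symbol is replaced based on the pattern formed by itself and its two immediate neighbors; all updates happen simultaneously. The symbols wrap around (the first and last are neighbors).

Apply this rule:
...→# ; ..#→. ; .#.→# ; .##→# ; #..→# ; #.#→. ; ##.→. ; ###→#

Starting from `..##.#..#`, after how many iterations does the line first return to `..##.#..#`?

#.#..##.#
..##.#..#

2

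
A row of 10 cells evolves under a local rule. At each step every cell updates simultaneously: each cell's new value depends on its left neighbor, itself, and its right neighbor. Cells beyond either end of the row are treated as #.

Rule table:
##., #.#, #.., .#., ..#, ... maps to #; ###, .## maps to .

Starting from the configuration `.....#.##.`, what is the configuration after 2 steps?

step 1: #######.##
step 2: ......##..

......##..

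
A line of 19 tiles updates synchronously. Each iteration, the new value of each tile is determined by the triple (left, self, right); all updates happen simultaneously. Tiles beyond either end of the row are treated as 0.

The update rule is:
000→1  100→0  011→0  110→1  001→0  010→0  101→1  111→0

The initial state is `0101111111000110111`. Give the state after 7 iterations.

0011100011100010001

0010000001010011001
1000111100100001000
0010000100001100011
1000110001100101001
0010010100100010000
1000001000001000111
0011100011100010001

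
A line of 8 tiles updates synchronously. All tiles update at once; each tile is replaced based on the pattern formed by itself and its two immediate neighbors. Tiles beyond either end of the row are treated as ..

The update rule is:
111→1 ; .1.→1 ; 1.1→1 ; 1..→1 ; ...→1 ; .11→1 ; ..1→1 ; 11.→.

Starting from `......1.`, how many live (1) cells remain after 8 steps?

5

11111111
1111111.
111111.1
11111.11
1111.11.
111.11.1
11.11.11
1.11.11.
count of 1: 5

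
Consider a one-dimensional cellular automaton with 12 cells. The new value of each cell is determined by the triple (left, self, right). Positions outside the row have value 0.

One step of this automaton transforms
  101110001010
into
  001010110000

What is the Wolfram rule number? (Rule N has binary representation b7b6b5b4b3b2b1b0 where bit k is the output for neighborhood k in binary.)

75

position 3: 111 → 0  (bit 7 = 0)
position 4: 110 → 1  (bit 6 = 1)
position 1: 101 → 0  (bit 5 = 0)
position 5: 100 → 0  (bit 4 = 0)
position 2: 011 → 1  (bit 3 = 1)
position 0: 010 → 0  (bit 2 = 0)
position 7: 001 → 1  (bit 1 = 1)
position 6: 000 → 1  (bit 0 = 1)
bits b7..b0 = 01001011 = 75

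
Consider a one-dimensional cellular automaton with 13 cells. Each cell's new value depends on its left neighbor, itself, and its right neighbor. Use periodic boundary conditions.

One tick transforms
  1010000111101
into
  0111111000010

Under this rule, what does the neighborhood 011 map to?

At position 7 the neighborhood is 011; the next row has 0 there.

0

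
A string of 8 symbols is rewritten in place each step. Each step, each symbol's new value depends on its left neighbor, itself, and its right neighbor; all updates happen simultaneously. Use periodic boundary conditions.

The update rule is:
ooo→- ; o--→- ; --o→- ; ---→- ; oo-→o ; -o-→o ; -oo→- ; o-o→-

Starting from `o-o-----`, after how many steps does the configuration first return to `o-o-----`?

o-o-----

1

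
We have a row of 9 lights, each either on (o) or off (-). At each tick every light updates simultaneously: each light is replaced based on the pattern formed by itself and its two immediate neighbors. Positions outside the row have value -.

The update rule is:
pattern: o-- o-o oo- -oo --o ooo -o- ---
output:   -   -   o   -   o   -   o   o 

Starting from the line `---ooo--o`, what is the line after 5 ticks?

ooo--o-oo

ooo--o-oo
--o-oo--o
ooo--o-oo  (repeats tick 1; period 2)
tick 5: ooo--o-oo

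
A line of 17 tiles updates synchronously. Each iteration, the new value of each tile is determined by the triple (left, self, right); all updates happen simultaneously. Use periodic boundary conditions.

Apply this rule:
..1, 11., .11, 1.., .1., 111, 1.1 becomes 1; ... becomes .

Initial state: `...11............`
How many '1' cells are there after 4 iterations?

..1111...........
.111111..........
11111111.........
111111111.......1
count of 1: 10

10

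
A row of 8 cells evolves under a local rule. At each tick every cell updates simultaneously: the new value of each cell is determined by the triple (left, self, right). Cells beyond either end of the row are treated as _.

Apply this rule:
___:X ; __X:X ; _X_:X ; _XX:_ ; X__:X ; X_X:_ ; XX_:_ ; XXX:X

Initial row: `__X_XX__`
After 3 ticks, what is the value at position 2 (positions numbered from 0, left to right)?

tick 1: XXX___XX
tick 2: _X_XXX__
tick 3: XX__X_XX
position 2 holds _

_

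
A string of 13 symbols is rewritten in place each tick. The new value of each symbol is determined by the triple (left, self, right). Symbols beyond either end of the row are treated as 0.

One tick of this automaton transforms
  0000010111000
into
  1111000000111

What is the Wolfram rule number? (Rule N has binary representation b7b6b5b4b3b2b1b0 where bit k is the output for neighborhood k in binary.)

position 8: 111 → 0  (bit 7 = 0)
position 9: 110 → 0  (bit 6 = 0)
position 6: 101 → 0  (bit 5 = 0)
position 10: 100 → 1  (bit 4 = 1)
position 7: 011 → 0  (bit 3 = 0)
position 5: 010 → 0  (bit 2 = 0)
position 4: 001 → 0  (bit 1 = 0)
position 0: 000 → 1  (bit 0 = 1)
bits b7..b0 = 00010001 = 17

17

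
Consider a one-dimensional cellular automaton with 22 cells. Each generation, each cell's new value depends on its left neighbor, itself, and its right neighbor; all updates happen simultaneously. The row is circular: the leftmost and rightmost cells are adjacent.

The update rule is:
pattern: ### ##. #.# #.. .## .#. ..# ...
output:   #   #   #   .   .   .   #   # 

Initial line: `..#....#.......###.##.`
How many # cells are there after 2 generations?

##..###..######.###.#.
.#.#.##.#.######.###.#
count of #: 15

15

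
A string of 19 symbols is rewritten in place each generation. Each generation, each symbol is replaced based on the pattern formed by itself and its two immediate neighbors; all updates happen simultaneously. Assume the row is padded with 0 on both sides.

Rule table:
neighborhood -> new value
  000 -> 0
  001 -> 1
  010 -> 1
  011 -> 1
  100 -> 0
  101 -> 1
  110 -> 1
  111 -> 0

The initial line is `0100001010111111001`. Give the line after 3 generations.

generation 1: 1100011111100001011
generation 2: 1100110000100011111
generation 3: 1101110001100110001

1101110001100110001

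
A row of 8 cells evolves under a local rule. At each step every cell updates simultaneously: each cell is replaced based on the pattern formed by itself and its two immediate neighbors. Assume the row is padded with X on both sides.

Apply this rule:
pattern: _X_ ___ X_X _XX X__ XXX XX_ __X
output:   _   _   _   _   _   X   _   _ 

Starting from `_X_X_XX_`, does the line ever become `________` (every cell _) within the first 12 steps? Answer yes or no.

step 1: ________
all cells are _ at step 1

yes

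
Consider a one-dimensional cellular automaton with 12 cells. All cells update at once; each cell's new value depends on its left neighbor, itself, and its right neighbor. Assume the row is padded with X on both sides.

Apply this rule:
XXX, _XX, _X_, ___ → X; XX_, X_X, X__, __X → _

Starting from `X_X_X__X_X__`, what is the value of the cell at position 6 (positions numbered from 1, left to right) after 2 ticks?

__X_X__X_X__
__X_X__X_X__
position 6 holds _

_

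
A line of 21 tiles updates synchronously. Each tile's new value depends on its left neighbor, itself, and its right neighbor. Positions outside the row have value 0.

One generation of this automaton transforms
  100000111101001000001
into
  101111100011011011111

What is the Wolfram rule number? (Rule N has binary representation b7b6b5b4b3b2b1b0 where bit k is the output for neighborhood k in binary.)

position 7: 111 → 0  (bit 7 = 0)
position 9: 110 → 0  (bit 6 = 0)
position 10: 101 → 1  (bit 5 = 1)
position 1: 100 → 0  (bit 4 = 0)
position 6: 011 → 1  (bit 3 = 1)
position 0: 010 → 1  (bit 2 = 1)
position 5: 001 → 1  (bit 1 = 1)
position 2: 000 → 1  (bit 0 = 1)
bits b7..b0 = 00101111 = 47

47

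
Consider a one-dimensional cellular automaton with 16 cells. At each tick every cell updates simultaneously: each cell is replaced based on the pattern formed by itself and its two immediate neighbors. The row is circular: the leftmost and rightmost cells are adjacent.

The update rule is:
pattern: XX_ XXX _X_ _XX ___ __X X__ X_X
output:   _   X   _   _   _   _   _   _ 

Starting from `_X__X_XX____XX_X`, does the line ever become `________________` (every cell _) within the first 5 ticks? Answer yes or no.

yes

tick 1: ________________
all cells are _ at tick 1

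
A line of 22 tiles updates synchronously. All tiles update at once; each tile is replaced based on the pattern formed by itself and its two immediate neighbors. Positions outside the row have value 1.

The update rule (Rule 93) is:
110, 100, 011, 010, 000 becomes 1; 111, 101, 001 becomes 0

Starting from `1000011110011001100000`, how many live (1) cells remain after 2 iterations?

9

iteration 1: 1111010011011101111110
iteration 2: 0001011011010101000010
count of 1: 9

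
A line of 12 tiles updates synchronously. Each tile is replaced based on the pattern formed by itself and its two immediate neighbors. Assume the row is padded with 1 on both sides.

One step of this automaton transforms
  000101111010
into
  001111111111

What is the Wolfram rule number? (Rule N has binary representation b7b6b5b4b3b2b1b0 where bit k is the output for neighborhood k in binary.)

position 6: 111 → 1  (bit 7 = 1)
position 8: 110 → 1  (bit 6 = 1)
position 4: 101 → 1  (bit 5 = 1)
position 0: 100 → 0  (bit 4 = 0)
position 5: 011 → 1  (bit 3 = 1)
position 3: 010 → 1  (bit 2 = 1)
position 2: 001 → 1  (bit 1 = 1)
position 1: 000 → 0  (bit 0 = 0)
bits b7..b0 = 11101110 = 238

238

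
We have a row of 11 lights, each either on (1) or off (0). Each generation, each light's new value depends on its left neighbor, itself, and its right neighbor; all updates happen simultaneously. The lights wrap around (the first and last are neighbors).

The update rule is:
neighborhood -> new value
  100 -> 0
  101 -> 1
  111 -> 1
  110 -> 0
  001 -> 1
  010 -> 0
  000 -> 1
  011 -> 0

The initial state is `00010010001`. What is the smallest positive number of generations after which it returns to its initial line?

generation 1: 01100100110
generation 2: 10001001000
generation 3: 00110010011
generation 4: 01000100100
generation 5: 10011001001
generation 6: 00100010010
generation 7: 11001100100
generation 8: 00010001001
generation 9: 01100110010
generation 10: 10001000100
generation 11: 00110011001
generation 12: 01000100010
generation 13: 10011001100
generation 14: 00100010001
generation 15: 01001100110
generation 16: 10010001000
generation 17: 00100110011
generation 18: 01001000100
generation 19: 10010011001
generation 20: 00100100010
generation 21: 11001001100
generation 22: 00010010001

22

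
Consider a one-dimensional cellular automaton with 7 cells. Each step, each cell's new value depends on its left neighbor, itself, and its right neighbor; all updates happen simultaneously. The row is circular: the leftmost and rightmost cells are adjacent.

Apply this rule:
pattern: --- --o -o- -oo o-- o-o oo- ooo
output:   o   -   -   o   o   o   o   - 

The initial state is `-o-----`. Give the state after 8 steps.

ooo-ooo

--ooooo
o-o---o
oo-oo-o
-oooooo
oo----o
-oooo-o
oo--oo-
ooo-ooo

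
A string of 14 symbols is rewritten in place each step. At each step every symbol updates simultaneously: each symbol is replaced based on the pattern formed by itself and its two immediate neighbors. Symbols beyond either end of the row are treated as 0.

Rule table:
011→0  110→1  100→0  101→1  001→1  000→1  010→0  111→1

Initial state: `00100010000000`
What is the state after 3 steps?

10101010101111

11001100111111
01010101011111
10101010101111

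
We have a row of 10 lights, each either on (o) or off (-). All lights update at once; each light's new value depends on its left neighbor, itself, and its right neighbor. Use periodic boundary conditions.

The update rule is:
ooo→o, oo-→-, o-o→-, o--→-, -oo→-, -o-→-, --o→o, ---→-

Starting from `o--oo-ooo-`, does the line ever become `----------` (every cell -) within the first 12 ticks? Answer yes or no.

no

tick 1: --o----o--
tick 2: -o----o---
tick 3: o----o----
tick 4: ----o----o
tick 5: ---o----o-
tick 6: --o----o--  (repeats tick 1; period 5)
tick 12: -o----o---
tick 12 is -o----o---, still not uniform -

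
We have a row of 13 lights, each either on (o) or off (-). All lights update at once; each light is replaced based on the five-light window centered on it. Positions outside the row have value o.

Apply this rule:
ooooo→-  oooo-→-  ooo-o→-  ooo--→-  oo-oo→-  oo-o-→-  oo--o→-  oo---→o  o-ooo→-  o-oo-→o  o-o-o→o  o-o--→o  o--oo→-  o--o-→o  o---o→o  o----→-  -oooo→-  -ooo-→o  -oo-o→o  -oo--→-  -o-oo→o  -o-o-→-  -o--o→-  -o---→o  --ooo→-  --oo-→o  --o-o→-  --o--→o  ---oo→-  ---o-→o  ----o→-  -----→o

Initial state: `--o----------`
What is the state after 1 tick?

-ooo-oooooo--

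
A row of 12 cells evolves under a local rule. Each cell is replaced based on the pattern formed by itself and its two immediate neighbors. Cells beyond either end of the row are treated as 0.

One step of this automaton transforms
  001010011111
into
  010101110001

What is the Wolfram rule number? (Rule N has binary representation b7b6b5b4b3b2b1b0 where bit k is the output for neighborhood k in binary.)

position 8: 111 → 0  (bit 7 = 0)
position 11: 110 → 1  (bit 6 = 1)
position 3: 101 → 1  (bit 5 = 1)
position 5: 100 → 1  (bit 4 = 1)
position 7: 011 → 1  (bit 3 = 1)
position 2: 010 → 0  (bit 2 = 0)
position 1: 001 → 1  (bit 1 = 1)
position 0: 000 → 0  (bit 0 = 0)
bits b7..b0 = 01111010 = 122

122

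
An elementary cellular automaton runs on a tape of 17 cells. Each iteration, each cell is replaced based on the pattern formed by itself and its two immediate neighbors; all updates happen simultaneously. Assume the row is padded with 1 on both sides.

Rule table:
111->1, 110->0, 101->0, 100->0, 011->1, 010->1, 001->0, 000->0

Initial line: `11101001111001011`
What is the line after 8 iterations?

00001001000001011

iteration 1: 11001001110001011
iteration 2: 10001001100001011
iteration 3: 00001001000001011
iteration 4: 00001001000001011  (fixed point — unchanged through iteration 8)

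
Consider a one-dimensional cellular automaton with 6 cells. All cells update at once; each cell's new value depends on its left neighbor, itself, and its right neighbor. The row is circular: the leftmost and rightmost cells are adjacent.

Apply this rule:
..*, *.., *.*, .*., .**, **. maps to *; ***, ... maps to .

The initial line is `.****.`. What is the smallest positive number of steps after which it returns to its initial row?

2

step 1: **..**
step 2: .****.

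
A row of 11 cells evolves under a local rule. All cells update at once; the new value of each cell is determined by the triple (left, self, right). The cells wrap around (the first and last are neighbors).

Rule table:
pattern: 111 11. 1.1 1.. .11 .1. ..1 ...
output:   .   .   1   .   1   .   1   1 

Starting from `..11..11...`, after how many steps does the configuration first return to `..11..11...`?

111..11..11
....11..11.
11111..11..
1.....11..1
..11111..11
.11.....11.
11..11111..
1..11.....1
..11..11111
.11..11....
11..11..111
...11..11..
1111..11..1
.....11..11
.11111..11.
11.....11..
1..11111..1
..11.....11
.11..11111.
11..11.....
1..11..1111
..11..11...

22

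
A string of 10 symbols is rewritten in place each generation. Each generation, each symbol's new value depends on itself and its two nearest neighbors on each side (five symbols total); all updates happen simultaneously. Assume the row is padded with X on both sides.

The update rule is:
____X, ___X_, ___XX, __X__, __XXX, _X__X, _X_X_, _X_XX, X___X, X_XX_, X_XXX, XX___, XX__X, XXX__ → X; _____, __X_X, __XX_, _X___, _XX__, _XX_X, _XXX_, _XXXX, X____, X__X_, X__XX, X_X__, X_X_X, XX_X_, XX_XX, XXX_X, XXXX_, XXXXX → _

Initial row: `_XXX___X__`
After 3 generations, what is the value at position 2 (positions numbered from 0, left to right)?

generation 1: _X_XXXXXX_
generation 2: __XX______
generation 3: X___X___XX
position 2 holds _

_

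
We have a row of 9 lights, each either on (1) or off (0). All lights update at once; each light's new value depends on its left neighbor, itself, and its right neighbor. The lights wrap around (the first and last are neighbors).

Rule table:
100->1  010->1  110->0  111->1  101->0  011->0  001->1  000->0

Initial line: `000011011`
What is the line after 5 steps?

100111011

100100000
111110001
111101010
011001010
100111011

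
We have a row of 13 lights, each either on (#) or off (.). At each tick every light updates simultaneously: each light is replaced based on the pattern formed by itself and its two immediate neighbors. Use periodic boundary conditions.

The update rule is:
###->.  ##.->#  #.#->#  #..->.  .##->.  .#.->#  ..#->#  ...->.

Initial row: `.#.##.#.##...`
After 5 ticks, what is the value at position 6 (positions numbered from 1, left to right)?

.

###.####.#...
..##...###..#
.#.#..#..#.##
####.##.###.#
...##.##..##.
position 6 holds .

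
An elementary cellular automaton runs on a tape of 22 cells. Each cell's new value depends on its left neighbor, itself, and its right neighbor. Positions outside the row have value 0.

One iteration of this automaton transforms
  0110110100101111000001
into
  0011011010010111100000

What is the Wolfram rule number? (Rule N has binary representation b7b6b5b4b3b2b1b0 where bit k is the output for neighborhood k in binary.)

position 13: 111 → 1  (bit 7 = 1)
position 2: 110 → 1  (bit 6 = 1)
position 3: 101 → 1  (bit 5 = 1)
position 8: 100 → 1  (bit 4 = 1)
position 1: 011 → 0  (bit 3 = 0)
position 7: 010 → 0  (bit 2 = 0)
position 0: 001 → 0  (bit 1 = 0)
position 17: 000 → 0  (bit 0 = 0)
bits b7..b0 = 11110000 = 240

240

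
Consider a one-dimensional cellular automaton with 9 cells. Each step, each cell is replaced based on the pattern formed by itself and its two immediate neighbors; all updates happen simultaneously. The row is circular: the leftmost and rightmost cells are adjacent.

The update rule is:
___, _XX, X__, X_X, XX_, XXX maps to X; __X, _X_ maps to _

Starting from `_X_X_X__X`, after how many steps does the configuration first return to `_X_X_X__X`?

9

X_X_X_X__
_X_X_X_X_
__X_X_X_X
X__X_X_X_
_X__X_X_X
X_X__X_X_
_X_X__X_X
X_X_X__X_
_X_X_X__X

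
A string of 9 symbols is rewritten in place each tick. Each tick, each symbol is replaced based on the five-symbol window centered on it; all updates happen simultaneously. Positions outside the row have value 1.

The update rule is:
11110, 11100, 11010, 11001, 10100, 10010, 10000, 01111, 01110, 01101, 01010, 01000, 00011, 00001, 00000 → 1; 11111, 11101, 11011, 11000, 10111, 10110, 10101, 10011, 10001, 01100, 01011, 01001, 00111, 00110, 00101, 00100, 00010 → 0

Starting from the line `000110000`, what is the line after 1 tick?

001000111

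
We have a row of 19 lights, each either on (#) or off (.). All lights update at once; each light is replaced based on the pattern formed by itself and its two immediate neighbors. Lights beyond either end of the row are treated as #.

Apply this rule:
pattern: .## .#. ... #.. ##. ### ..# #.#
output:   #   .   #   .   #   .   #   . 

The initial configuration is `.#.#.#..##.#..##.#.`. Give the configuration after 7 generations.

.......###...###...
.#######.#.###.#.##
.#.....#...#.#...#.
...####..##....##..
.###..#.###.#####.#
.#.#.#..#.#.#...#.#
.......#......##..#

.......#......##..#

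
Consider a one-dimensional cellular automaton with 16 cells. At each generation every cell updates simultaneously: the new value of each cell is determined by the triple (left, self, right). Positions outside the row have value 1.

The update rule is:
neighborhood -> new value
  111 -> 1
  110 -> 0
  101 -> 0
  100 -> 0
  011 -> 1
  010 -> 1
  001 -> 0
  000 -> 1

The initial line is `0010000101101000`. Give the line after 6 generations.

0010100101001010

generation 1: 0010110101001010
generation 2: 0010100101001010
generation 3: 0010100101001010  (fixed point — unchanged through generation 6)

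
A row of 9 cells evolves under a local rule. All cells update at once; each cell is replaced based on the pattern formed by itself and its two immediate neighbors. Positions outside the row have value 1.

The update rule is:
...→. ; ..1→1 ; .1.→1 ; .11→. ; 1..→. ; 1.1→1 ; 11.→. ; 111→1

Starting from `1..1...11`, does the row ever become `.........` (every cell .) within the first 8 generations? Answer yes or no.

generation 1: ..11..1.1
generation 2: .1...111.
generation 3: 11..1.1.1
generation 4: 1..11111.
generation 5: ..1.111.1
generation 6: .111.1.1.
generation 7: 1.1.11111
generation 8: .111.1111
generation 8 is .111.1111, still not uniform .

no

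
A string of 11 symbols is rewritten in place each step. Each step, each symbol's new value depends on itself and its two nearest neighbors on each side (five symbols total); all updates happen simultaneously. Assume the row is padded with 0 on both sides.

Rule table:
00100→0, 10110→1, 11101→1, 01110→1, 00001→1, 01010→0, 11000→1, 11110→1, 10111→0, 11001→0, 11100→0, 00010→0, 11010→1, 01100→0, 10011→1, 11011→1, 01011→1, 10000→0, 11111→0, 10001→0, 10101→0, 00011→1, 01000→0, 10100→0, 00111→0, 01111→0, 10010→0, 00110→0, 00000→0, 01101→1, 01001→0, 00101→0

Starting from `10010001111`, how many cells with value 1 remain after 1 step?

2

00000010010
count of 1: 2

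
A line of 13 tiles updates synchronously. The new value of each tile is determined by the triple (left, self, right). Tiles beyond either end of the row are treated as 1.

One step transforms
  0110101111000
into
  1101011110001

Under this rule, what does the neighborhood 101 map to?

1

At position 0 the neighborhood is 101; the next row has 1 there.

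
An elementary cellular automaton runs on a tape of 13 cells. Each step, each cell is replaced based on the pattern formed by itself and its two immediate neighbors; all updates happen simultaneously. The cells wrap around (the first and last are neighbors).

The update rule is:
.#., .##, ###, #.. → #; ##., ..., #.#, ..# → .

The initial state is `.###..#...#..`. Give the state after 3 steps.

.##.#.#.#.#.#

.##.#.##..##.
.#..#.#.#.#.#
.##.#.#.#.#.#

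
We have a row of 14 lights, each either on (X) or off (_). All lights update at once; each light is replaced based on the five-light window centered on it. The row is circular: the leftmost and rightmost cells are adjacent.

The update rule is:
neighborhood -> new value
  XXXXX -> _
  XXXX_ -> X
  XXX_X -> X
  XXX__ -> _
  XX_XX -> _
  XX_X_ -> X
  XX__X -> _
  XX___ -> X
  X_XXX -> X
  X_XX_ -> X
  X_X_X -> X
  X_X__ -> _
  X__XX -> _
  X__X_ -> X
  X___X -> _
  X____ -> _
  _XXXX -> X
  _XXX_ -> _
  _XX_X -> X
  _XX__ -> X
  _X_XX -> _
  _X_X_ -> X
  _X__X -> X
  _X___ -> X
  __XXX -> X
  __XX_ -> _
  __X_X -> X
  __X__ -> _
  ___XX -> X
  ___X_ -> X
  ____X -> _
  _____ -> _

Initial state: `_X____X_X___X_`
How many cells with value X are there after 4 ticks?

10

X_X__XXX_X_X_X
XX_X_X_XXXXX_X
_XXXXX_XX_XX_X
_XX_XX_XX_XXXX
count of X: 10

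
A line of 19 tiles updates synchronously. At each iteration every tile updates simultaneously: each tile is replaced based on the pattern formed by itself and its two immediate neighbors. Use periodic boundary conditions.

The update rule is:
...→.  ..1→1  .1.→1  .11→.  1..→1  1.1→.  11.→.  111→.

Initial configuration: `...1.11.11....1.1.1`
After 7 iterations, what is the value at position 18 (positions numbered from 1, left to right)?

1.11......1..11.1.1
....1....1111...1..
...111..1....1.111.
..1...1111..11....1
1111.1....11..1..11
.....11..1..11111..
....1..11111.....1.
position 18 holds 1

1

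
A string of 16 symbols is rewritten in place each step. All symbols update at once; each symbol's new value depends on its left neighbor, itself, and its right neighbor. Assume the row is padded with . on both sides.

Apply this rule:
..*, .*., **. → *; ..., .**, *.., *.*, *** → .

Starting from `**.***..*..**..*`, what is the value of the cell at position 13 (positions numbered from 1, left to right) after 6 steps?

*

step 1: .*...*.**.*.*.**
step 2: **..**..*.*.*..*
step 3: .*.*.*.**.*.*.**
step 4: **.*.*..*.*.*..*
step 5: .*.*.*.**.*.*.**  (repeats step 3; period 2)
step 6: **.*.*..*.*.*..*
position 13 holds *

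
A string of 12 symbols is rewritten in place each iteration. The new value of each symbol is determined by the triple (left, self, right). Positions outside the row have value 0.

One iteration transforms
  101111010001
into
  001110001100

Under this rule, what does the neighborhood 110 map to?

0

At position 5 the neighborhood is 110; the next row has 0 there.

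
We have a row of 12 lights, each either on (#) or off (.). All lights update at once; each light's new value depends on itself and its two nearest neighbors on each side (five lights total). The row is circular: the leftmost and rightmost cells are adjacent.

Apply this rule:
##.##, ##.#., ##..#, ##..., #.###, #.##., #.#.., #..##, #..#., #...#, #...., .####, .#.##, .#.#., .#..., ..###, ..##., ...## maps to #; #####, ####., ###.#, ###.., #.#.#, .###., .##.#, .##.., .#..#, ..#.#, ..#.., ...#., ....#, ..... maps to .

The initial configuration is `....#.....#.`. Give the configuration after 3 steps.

##.##.##.##.

#....##....#
.##.##.##.##
##.##.##.##.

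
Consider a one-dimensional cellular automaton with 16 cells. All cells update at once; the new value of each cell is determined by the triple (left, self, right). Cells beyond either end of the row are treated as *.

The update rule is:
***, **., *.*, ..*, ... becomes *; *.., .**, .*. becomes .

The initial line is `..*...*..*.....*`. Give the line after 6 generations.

generation 1: .*..**..*..****.
generation 2: *..*.*.*..*.****
generation 3: *.*.*.*..*.*.***
generation 4: **.*.*..*.*.*.**
generation 5: ***.*..*.*.*.*.*
generation 6: ****..*.*.*.*.*.

****..*.*.*.*.*.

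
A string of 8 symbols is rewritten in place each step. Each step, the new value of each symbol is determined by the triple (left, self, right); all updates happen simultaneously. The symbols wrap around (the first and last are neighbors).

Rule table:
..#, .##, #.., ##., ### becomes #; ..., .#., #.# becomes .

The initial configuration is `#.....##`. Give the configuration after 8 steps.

##...###
###.####
###.####  (fixed point — unchanged through step 8)

###.####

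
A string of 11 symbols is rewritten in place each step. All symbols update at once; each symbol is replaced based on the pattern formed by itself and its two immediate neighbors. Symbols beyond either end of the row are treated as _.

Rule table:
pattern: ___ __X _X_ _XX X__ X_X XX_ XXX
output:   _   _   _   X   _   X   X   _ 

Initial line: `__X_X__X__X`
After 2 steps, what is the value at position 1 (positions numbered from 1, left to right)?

_

step 1: ___X_______
step 2: ___________
position 1 holds _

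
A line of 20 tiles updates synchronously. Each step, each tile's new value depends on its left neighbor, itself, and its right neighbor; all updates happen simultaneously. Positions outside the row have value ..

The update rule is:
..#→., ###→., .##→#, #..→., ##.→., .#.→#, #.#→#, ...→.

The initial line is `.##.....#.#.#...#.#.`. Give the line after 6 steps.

.#......#.......#...

.#......#####...###.
.#......#.......#...
.#......#.......#...  (fixed point — unchanged through step 6)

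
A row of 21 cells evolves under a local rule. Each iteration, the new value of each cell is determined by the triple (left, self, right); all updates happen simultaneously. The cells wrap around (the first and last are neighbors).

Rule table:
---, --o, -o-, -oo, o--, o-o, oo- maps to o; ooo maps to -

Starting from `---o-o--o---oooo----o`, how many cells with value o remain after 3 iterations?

19

ooooooooooooo--oooooo
------------oooo-----
ooooooooooooo--oooooo
count of o: 19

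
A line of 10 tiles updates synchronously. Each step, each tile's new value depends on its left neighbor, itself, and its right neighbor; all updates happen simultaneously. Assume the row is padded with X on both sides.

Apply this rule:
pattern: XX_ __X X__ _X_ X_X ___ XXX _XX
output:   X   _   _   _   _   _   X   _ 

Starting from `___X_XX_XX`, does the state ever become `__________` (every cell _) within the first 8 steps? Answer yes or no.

______X__X
__________
all cells are _ at step 2

yes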